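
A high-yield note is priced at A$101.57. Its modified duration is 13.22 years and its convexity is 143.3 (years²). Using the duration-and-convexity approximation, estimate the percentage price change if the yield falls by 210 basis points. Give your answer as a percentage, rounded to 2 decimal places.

+30.92%

Duration effect: -D_mod·Δy = -13.22 × (-0.021) = +0.277620
Convexity effect: ½·C·(Δy)² = 0.5 × 143.3 × (-0.021)² = +0.03159765
ΔP/P ≈ +0.277620 + 0.03159765 = +0.30921765
= +30.921765%.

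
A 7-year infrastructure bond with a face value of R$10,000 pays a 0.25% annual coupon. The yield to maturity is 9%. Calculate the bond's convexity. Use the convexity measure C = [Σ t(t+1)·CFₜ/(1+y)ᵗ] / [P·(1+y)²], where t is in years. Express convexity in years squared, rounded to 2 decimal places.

With y = 0.09:
  t   CF        PV=CF/(1+0.09)^t    t·PV        t(t+1)·PV
  1        25.00        22.9358        22.9358          45.8716
  2        25.00        21.0420        42.0840         126.2520
  3        25.00        19.3046        57.9138         231.6550
  4        25.00        17.7106        70.8425         354.2126
  5        25.00        16.2483        81.2414         487.4485
  6        25.00        14.9067        89.4401         626.0807
  7    10,025.00     5,484.0183    38,388.1281     307,105.0251
  Σ                  5,596.1663    38,752.5857     308,976.5455
P = 5,596.1663.
Convexity = Σ t(t+1)·PV / [P·(1+y)²] = 308,976.5455 / (5,596.1663 × 1.188100) = 46.47099.

46.47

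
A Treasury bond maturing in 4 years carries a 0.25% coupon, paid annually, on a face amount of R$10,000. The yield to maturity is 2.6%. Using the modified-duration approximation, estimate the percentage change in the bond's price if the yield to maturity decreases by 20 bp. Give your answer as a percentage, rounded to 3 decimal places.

+0.777%

Periodic yield y = 0.026. Modified duration first:
  t   CF        PV=CF/(1+0.026)^t    t·PV
  1        25.00        24.3665        24.3665
  2        25.00        23.7490        47.4980
  3        25.00        23.1472        69.4415
  4    10,025.00     9,046.7989    36,187.1957
  Σ                  9,118.0616    36,328.5017
P = 9,118.0616; D_Mac = 3.98424 yrs; D_mod = 3.98424/(1+0.026) = 3.88327 yrs.
ΔP/P ≈ -D_mod · Δy = -3.88327 × (-0.002) = +0.007767 = +0.7767%.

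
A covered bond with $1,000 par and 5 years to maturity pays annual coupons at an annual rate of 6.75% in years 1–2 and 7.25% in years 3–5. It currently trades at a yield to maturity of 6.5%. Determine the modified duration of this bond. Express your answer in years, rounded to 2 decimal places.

Periodic yield y = 0.065. First find Macaulay duration:
  t   CF        PV=CF/(1+0.065)^t    t·PV
  1        67.50        63.3803        63.3803
  2        67.50        59.5120       119.0240
  3        72.50        60.0191       180.0572
  4        72.50        56.3559       225.4237
  5     1,072.50       782.7972     3,913.9860
  Σ                  1,022.0645     4,501.8711
P = 1,022.0645; Macaulay duration = 4,501.8711 / 1,022.0645 = 4.40468 years.
Modified duration = D_Mac / (1 + y) = 4.40468 / 1.065 = 4.13585 years.

4.14 years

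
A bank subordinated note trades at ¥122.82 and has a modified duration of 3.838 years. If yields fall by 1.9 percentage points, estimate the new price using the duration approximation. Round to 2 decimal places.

¥131.78

Duration approximation: ΔP/P ≈ -D_mod · Δy = -3.838 × (-0.019) = +0.072922.
New price ≈ 122.82 × (1 + 0.072922) = 131.77628004.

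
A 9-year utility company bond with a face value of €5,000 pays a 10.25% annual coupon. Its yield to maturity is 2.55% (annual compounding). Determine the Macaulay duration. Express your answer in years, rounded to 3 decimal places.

6.893 years

Periodic yield y = 0.0255. Discount each cash flow and weight by its year:
  t   CF        PV=CF/(1+0.0255)^t    t·PV
  1       512.50       499.7562       499.7562
  2       512.50       487.3293       974.6586
  3       512.50       475.2114     1,425.6343
  4       512.50       463.3949     1,853.5794
  5       512.50       451.8721     2,259.3606
  6       512.50       440.6359     2,643.8154
  7       512.50       429.6791     3,007.7536
  8       512.50       418.9947     3,351.9578
  9     5,512.50     4,394.6837    39,552.1530
  Σ                  8,061.5573    55,568.6690
Price P = Σ PV = 8,061.5573.
Macaulay duration = Σ(t·PV) / P = 55,568.6690 / 8,061.5573 = 6.89304 years.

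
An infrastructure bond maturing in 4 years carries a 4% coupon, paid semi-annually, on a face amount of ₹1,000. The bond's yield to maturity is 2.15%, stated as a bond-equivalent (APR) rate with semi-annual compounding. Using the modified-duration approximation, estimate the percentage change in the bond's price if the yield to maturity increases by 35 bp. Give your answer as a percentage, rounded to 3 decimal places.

-1.297%

Periodic yield y = 0.01075. Modified duration first:
  t   CF        PV=CF/(1+0.01075)^t    t·PV
  1        20.00        19.7873        19.7873
  2        20.00        19.5768        39.1537
  3        20.00        19.3686        58.1059
  4        20.00        19.1626        76.6505
  5        20.00        18.9588        94.7941
  6        20.00        18.7572       112.5431
  7        20.00        18.5577       129.9038
  8     1,020.00       936.3758     7,491.0062
  Σ                  1,070.5448     8,021.9445
P = 1,070.5448; D_Mac = 7.49333 half-year periods = 3.74666 yrs; D_mod = 3.74666/(1+0.01075) = 3.70682 yrs.
ΔP/P ≈ -D_mod · Δy = -3.70682 × (+0.0035) = -0.012974 = -1.2974%.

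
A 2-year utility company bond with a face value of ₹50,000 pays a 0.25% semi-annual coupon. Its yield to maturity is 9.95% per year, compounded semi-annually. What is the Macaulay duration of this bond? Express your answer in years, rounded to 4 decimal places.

Periodic yield y = 0.04975. Discount each cash flow and weight by its period:
  t   CF        PV=CF/(1+0.04975)^t    t·PV
  1        62.50        59.5380        59.5380
  2        62.50        56.7163       113.4327
  3        62.50        54.0284       162.0853
  4    50,062.50    41,225.7913   164,903.1651
  Σ                 41,396.0740   165,238.2211
Price P = Σ PV = 41,396.0740.
Macaulay duration = Σ(t·PV) / P = 165,238.2211 / 41,396.0740 = 3.99164 half-year periods.
In years: 3.99164 / 2 = 1.99582 years.

1.9958 years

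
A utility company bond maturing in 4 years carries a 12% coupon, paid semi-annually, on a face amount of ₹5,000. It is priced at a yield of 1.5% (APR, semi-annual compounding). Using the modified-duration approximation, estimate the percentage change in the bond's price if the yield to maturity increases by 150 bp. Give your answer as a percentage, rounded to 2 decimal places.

Periodic yield y = 0.0075. Modified duration first:
  t   CF        PV=CF/(1+0.0075)^t    t·PV
  1       300.00       297.7667       297.7667
  2       300.00       295.5501       591.1002
  3       300.00       293.3500       880.0500
  4       300.00       291.1663     1,164.6650
  5       300.00       288.9988     1,444.9938
  6       300.00       286.8474     1,721.0844
  7       300.00       284.7121     1,992.9845
  8     5,300.00     4,992.4696    39,939.7570
  Σ                  7,030.8610    48,032.4017
P = 7,030.8610; D_Mac = 6.83165 half-year periods = 3.41583 yrs; D_mod = 3.41583/(1+0.0075) = 3.39040 yrs.
ΔP/P ≈ -D_mod · Δy = -3.39040 × (+0.015) = -0.050856 = -5.0856%.

-5.09%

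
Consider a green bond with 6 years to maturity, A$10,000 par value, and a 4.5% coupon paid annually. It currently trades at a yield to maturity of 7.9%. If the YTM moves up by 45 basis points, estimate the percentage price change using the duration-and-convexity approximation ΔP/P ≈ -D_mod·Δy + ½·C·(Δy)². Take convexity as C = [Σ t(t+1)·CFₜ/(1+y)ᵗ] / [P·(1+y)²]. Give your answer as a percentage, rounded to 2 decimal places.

With y = 0.079:
  t   CF        PV=CF/(1+0.079)^t    t·PV        t(t+1)·PV
  1       450.00       417.0528       417.0528         834.1057
  2       450.00       386.5179       773.0358       2,319.1075
  3       450.00       358.2186     1,074.6559       4,298.6237
  4       450.00       331.9913     1,327.9653       6,639.8265
  5       450.00       307.6843     1,538.4213       9,230.5280
  6    10,450.00     6,621.9763    39,731.8578     278,123.0048
  Σ                  8,423.4413    44,862.9890     301,445.1961
P = 8,423.4413; D_Mac = 5.32597 yrs; D_mod = 4.93602 yrs; C = 30.73802.
Duration effect: -4.93602 × (+0.0045) = -0.022212
Convexity effect: 0.5 × 30.73802 × (0.0045)² = +0.0003112
ΔP/P ≈ -0.022212 + 0.0003112 = -0.021901 = -2.1901%.

-2.19%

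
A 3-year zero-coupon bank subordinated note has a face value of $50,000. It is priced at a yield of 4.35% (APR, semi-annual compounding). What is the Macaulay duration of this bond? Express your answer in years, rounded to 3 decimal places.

A zero-coupon bond has a single cash flow at maturity, so its Macaulay duration equals its maturity: 3 years.
(Equivalently: 6 semi-annual periods ÷ 2 = 3 years.)

3.000 years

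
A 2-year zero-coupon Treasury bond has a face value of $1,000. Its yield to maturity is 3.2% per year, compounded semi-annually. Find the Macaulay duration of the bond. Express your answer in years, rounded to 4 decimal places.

A zero-coupon bond has a single cash flow at maturity, so its Macaulay duration equals its maturity: 2 years.
(Equivalently: 4 semi-annual periods ÷ 2 = 2 years.)

2.0000 years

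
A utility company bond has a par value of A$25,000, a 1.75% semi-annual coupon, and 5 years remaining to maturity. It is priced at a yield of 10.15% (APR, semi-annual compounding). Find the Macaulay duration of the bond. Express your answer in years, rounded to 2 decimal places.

Periodic yield y = 0.05075. Discount each cash flow and weight by its period:
  t   CF        PV=CF/(1+0.05075)^t    t·PV
  1       218.75       208.1846       208.1846
  2       218.75       198.1296       396.2591
  3       218.75       188.5601       565.6804
  4       218.75       179.4529       717.8116
  5       218.75       170.7855       853.9276
  6       218.75       162.5368       975.2207
  7       218.75       154.6864     1,082.8051
  8       218.75       147.2153     1,177.7222
  9       218.75       140.1049     1,260.9445
  10   25,218.75    15,371.9715   153,719.7147
  Σ                 16,921.6277   160,958.2706
Price P = Σ PV = 16,921.6277.
Macaulay duration = Σ(t·PV) / P = 160,958.2706 / 16,921.6277 = 9.51199 half-year periods.
In years: 9.51199 / 2 = 4.75599 years.

4.76 years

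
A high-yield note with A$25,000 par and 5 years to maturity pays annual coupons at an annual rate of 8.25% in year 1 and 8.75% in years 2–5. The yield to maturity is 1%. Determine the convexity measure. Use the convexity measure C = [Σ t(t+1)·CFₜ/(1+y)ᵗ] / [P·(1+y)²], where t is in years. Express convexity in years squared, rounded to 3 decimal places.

24.608

With y = 0.01:
  t   CF        PV=CF/(1+0.01)^t    t·PV        t(t+1)·PV
  1     2,062.50     2,042.0792     2,042.0792       4,084.1584
  2     2,187.50     2,144.3976     4,288.7952      12,866.3856
  3     2,187.50     2,123.1659     6,369.4978      25,477.9914
  4     2,187.50     2,102.1445     8,408.5780      42,042.8901
  5    27,187.50    25,867.9734   129,339.8669     776,039.2015
  Σ                 34,279.7606   150,448.8172     860,510.6270
P = 34,279.7606.
Convexity = Σ t(t+1)·PV / [P·(1+y)²] = 860,510.6270 / (34,279.7606 × 1.020100) = 24.60797.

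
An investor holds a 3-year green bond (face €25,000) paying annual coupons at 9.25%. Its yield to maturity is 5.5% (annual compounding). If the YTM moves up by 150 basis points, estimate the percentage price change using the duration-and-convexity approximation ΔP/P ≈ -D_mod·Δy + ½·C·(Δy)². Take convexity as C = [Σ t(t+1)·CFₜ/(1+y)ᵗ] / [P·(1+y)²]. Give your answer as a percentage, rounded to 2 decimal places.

With y = 0.055:
  t   CF        PV=CF/(1+0.055)^t    t·PV        t(t+1)·PV
  1     2,312.50     2,191.9431     2,191.9431       4,383.8863
  2     2,312.50     2,077.6712     4,155.3424      12,466.0273
  3    27,312.50    23,259.6982    69,779.0946     279,116.3784
  Σ                 27,529.3125    76,126.3802     295,966.2920
P = 27,529.3125; D_Mac = 2.76528 yrs; D_mod = 2.62112 yrs; C = 9.65922.
Duration effect: -2.62112 × (+0.015) = -0.039317
Convexity effect: 0.5 × 9.65922 × (0.015)² = +0.0010867
ΔP/P ≈ -0.039317 + 0.0010867 = -0.038230 = -3.8230%.

-3.82%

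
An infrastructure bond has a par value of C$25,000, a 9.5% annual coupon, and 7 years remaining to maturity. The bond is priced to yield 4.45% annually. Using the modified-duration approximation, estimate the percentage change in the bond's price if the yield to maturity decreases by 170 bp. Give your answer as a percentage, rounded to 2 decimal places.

+9.16%

Periodic yield y = 0.0445. Modified duration first:
  t   CF        PV=CF/(1+0.0445)^t    t·PV
  1     2,375.00     2,273.8152     2,273.8152
  2     2,375.00     2,176.9413     4,353.8827
  3     2,375.00     2,084.1947     6,252.5840
  4     2,375.00     1,995.3994     7,981.5976
  5     2,375.00     1,910.3872     9,551.9358
  6     2,375.00     1,828.9968    10,973.9809
  7    27,375.00    20,183.4321   141,284.0246
  Σ                 32,453.1667   182,671.8208
P = 32,453.1667; D_Mac = 5.62878 yrs; D_mod = 5.62878/(1+0.0445) = 5.38897 yrs.
ΔP/P ≈ -D_mod · Δy = -5.38897 × (-0.017) = +0.091613 = +9.1613%.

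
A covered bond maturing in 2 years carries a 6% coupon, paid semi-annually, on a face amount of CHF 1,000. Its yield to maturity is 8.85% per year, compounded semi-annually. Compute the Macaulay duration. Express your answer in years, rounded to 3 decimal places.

1.912 years

Periodic yield y = 0.04425. Discount each cash flow and weight by its period:
  t   CF        PV=CF/(1+0.04425)^t    t·PV
  1        30.00        28.7288        28.7288
  2        30.00        27.5114        55.0227
  3        30.00        26.3456        79.0367
  4     1,030.00       866.2022     3,464.8089
  Σ                    948.7879     3,627.5971
Price P = Σ PV = 948.7879.
Macaulay duration = Σ(t·PV) / P = 3,627.5971 / 948.7879 = 3.82340 half-year periods.
In years: 3.82340 / 2 = 1.91170 years.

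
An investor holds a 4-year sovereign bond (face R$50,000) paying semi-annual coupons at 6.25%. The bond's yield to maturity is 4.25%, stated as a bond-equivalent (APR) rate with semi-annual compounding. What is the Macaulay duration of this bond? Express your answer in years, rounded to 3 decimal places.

Periodic yield y = 0.02125. Discount each cash flow and weight by its period:
  t   CF        PV=CF/(1+0.02125)^t    t·PV
  1     1,562.50     1,529.9878     1,529.9878
  2     1,562.50     1,498.1520     2,996.3041
  3     1,562.50     1,466.9787     4,400.9362
  4     1,562.50     1,436.4541     5,745.8163
  5     1,562.50     1,406.5646     7,032.8229
  6     1,562.50     1,377.2970     8,263.7821
  7     1,562.50     1,348.6385     9,440.4692
  8    51,562.50    43,579.0150   348,632.1198
  Σ                 53,643.0876   388,042.2384
Price P = Σ PV = 53,643.0876.
Macaulay duration = Σ(t·PV) / P = 388,042.2384 / 53,643.0876 = 7.23378 half-year periods.
In years: 7.23378 / 2 = 3.61689 years.

3.617 years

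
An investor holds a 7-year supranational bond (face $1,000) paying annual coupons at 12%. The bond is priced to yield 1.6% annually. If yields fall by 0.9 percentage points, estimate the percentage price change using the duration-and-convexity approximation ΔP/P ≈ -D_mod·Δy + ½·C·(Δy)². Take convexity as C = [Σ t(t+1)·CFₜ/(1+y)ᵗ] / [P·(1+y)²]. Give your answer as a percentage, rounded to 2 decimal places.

+5.09%

With y = 0.016:
  t   CF        PV=CF/(1+0.016)^t    t·PV        t(t+1)·PV
  1       120.00       118.1102       118.1102         236.2205
  2       120.00       116.2502       232.5005         697.5014
  3       120.00       114.4195       343.2586       1,373.0342
  4       120.00       112.6176       450.4706       2,252.3528
  5       120.00       110.8441       554.2207       3,325.3240
  6       120.00       109.0986       654.5913       4,582.1393
  7     1,120.00     1,002.2177     7,015.5239      56,124.1910
  Σ                  1,683.5580     9,368.6757      68,590.7631
P = 1,683.5580; D_Mac = 5.56481 yrs; D_mod = 5.47717 yrs; C = 39.46846.
Duration effect: -5.47717 × (-0.009) = +0.049295
Convexity effect: 0.5 × 39.46846 × (-0.009)² = +0.0015985
ΔP/P ≈ +0.049295 + 0.0015985 = +0.050893 = +5.0893%.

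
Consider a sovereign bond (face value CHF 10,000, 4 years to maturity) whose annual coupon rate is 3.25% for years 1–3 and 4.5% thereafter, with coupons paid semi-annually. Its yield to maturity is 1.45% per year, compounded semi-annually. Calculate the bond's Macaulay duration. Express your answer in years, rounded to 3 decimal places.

3.791 years

Periodic yield y = 0.00725. Discount each cash flow and weight by its period:
  t   CF        PV=CF/(1+0.00725)^t    t·PV
  1       162.50       161.3304       161.3304
  2       162.50       160.1691       320.3383
  3       162.50       159.0163       477.0488
  4       162.50       157.8717       631.4868
  5       162.50       156.7354       783.6768
  6       162.50       155.6072       933.6432
  7       225.00       213.9053     1,497.3372
  8    10,225.00     9,650.8398    77,206.7187
  Σ                 10,815.4752    82,011.5801
Price P = Σ PV = 10,815.4752.
Macaulay duration = Σ(t·PV) / P = 82,011.5801 / 10,815.4752 = 7.58280 half-year periods.
In years: 7.58280 / 2 = 3.79140 years.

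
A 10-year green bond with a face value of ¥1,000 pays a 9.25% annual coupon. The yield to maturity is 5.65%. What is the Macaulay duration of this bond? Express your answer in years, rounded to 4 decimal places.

Periodic yield y = 0.0565. Discount each cash flow and weight by its year:
  t   CF        PV=CF/(1+0.0565)^t    t·PV
  1        92.50        87.5532        87.5532
  2        92.50        82.8710       165.7421
  3        92.50        78.4392       235.3176
  4        92.50        74.2444       296.9776
  5        92.50        70.2739       351.3696
  6        92.50        66.5158       399.0947
  7        92.50        62.9586       440.7104
  8        92.50        59.5917       476.7335
  9        92.50        56.4048       507.6434
  10    1,092.50       630.5600     6,305.6002
  Σ                  1,269.4128     9,266.7424
Price P = Σ PV = 1,269.4128.
Macaulay duration = Σ(t·PV) / P = 9,266.7424 / 1,269.4128 = 7.30002 years.

7.3000 years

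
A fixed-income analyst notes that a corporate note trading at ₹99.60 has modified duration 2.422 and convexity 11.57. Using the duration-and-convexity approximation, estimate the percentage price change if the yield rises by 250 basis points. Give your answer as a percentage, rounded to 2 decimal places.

Duration effect: -D_mod·Δy = -2.422 × (+0.025) = -0.060550
Convexity effect: ½·C·(Δy)² = 0.5 × 11.57 × (0.025)² = +0.003615625
ΔP/P ≈ -0.060550 + 0.003615625 = -0.056934375
= -5.6934375%.

-5.69%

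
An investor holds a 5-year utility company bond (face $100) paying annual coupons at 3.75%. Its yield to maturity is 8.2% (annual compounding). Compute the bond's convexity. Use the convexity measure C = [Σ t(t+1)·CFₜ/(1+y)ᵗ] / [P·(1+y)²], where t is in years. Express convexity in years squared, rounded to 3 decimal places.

22.984

With y = 0.082:
  t   CF        PV=CF/(1+0.082)^t    t·PV        t(t+1)·PV
  1         3.75         3.4658         3.4658           6.9316
  2         3.75         3.2031         6.4063          19.2189
  3         3.75         2.9604         8.8812          35.5247
  4         3.75         2.7360        10.9442          54.7208
  5       103.75        69.9603       349.8016       2,098.8097
  Σ                     82.3257       379.4990       2,215.2057
P = 82.3257.
Convexity = Σ t(t+1)·PV / [P·(1+y)²] = 2,215.2057 / (82.3257 × 1.170724) = 22.98392.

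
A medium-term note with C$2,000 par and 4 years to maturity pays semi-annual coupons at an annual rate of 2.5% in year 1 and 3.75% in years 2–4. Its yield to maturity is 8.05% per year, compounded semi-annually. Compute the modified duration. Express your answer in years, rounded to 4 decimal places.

Periodic yield y = 0.04025. First find Macaulay duration:
  t   CF        PV=CF/(1+0.04025)^t    t·PV
  1        25.00        24.0327        24.0327
  2        25.00        23.1028        46.2056
  3        37.50        33.3133        99.9400
  4        37.50        32.0244       128.0974
  5        37.50        30.7852       153.9262
  6        37.50        29.5941       177.5645
  7        37.50        28.4490       199.1431
  8     2,037.50     1,485.9213    11,887.3708
  Σ                  1,687.2229    12,716.2803
P = 1,687.2229; Macaulay duration = 12,716.2803 / 1,687.2229 = 7.53681 half-year periods = 3.76841 years.
Modified duration = D_Mac / (1 + y) = 3.76841 / 1.04025 = 3.62260 years.

3.6226 years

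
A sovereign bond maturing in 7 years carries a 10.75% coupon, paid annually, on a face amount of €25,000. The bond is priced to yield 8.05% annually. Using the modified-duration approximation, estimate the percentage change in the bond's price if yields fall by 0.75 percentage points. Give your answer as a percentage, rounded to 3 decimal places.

Periodic yield y = 0.0805. Modified duration first:
  t   CF        PV=CF/(1+0.0805)^t    t·PV
  1     2,687.50     2,487.2744     2,487.2744
  2     2,687.50     2,301.9661     4,603.9323
  3     2,687.50     2,130.4638     6,391.3914
  4     2,687.50     1,971.7388     7,886.9553
  5     2,687.50     1,824.8393     9,124.1963
  6     2,687.50     1,688.8841    10,133.3046
  7    27,687.50    16,103.1317   112,721.9220
  Σ                 28,508.2982   153,348.9762
P = 28,508.2982; D_Mac = 5.37910 yrs; D_mod = 5.37910/(1+0.0805) = 4.97834 yrs.
ΔP/P ≈ -D_mod · Δy = -4.97834 × (-0.0075) = +0.037338 = +3.7338%.

+3.734%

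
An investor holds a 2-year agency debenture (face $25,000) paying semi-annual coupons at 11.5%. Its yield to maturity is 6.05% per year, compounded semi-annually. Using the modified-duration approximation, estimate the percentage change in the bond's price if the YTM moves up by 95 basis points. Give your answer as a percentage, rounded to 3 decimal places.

-1.707%

Periodic yield y = 0.03025. Modified duration first:
  t   CF        PV=CF/(1+0.03025)^t    t·PV
  1     1,437.50     1,395.2924     1,395.2924
  2     1,437.50     1,354.3241     2,708.6482
  3     1,437.50     1,314.5587     3,943.6761
  4    26,437.50    23,466.5849    93,866.3398
  Σ                 27,530.7601   101,913.9565
P = 27,530.7601; D_Mac = 3.70182 half-year periods = 1.85091 yrs; D_mod = 1.85091/(1+0.03025) = 1.79656 yrs.
ΔP/P ≈ -D_mod · Δy = -1.79656 × (+0.0095) = -0.017067 = -1.7067%.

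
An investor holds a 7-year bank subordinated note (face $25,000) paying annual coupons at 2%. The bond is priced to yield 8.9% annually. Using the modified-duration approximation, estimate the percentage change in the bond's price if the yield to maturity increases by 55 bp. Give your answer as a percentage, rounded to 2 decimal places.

-3.27%

Periodic yield y = 0.089. Modified duration first:
  t   CF        PV=CF/(1+0.089)^t    t·PV
  1       500.00       459.1368       459.1368
  2       500.00       421.6132       843.2265
  3       500.00       387.1563     1,161.4690
  4       500.00       355.5155     1,422.0618
  5       500.00       326.4605     1,632.3024
  6       500.00       299.7800     1,798.6803
  7    25,500.00    14,039.2860    98,275.0022
  Σ                 16,288.9484   105,591.8790
P = 16,288.9484; D_Mac = 6.48242 yrs; D_mod = 6.48242/(1+0.089) = 5.95264 yrs.
ΔP/P ≈ -D_mod · Δy = -5.95264 × (+0.0055) = -0.032740 = -3.2740%.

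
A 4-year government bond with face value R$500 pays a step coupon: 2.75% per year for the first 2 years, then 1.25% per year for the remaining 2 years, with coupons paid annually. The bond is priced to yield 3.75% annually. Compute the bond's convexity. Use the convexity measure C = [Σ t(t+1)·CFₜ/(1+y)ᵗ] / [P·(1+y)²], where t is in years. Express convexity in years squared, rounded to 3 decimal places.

17.664

With y = 0.0375:
  t   CF        PV=CF/(1+0.0375)^t    t·PV        t(t+1)·PV
  1        13.75        13.2530        13.2530          26.5060
  2        13.75        12.7740        25.5480          76.6439
  3         6.25         5.5965        16.7895          67.1579
  4       506.25       436.9308     1,747.7230       8,738.6151
  Σ                    468.5542     1,803.3135       8,908.9229
P = 468.5542.
Convexity = Σ t(t+1)·PV / [P·(1+y)²] = 8,908.9229 / (468.5542 × 1.076406) = 17.66400.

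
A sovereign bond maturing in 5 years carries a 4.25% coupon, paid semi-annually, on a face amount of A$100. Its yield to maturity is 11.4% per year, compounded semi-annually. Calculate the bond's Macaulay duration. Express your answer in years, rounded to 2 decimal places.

4.46 years

Periodic yield y = 0.057. Discount each cash flow and weight by its period:
  t   CF        PV=CF/(1+0.057)^t    t·PV
  1        2.125         2.0104         2.0104
  2        2.125         1.9020         3.8040
  3        2.125         1.7994         5.3983
  4        2.125         1.7024         6.8096
  5        2.125         1.6106         8.0529
  6        2.125         1.5237         9.1424
  7        2.125         1.4416        10.0910
  8        2.125         1.3638        10.9106
  9        2.125         1.2903        11.6125
  10     102.125        58.6654       586.6542
  Σ                     73.3096       654.4859
Price P = Σ PV = 73.3096.
Macaulay duration = Σ(t·PV) / P = 654.4859 / 73.3096 = 8.92769 half-year periods.
In years: 8.92769 / 2 = 4.46385 years.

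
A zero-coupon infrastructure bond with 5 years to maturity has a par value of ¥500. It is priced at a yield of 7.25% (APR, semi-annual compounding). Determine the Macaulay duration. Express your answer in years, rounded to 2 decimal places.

A zero-coupon bond has a single cash flow at maturity, so its Macaulay duration equals its maturity: 5 years.
(Equivalently: 10 semi-annual periods ÷ 2 = 5 years.)

5.00 years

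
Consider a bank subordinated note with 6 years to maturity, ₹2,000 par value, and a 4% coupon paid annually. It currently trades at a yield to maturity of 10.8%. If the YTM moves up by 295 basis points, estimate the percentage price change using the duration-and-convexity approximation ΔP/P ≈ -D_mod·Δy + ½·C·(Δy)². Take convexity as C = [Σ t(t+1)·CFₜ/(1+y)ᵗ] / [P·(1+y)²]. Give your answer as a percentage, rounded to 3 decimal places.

With y = 0.108:
  t   CF        PV=CF/(1+0.108)^t    t·PV        t(t+1)·PV
  1        80.00        72.2022        72.2022         144.4043
  2        80.00        65.1644       130.3288         390.9865
  3        80.00        58.8126       176.4379         705.7517
  4        80.00        53.0800       212.3200       1,061.6001
  5        80.00        47.9061       239.5307       1,437.1842
  6     2,080.00     1,124.1513     6,744.9079      47,214.3552
  Σ                  1,421.3167     7,575.7275      50,954.2820
P = 1,421.3167; D_Mac = 5.33008 yrs; D_mod = 4.81054 yrs; C = 29.20185.
Duration effect: -4.81054 × (+0.0295) = -0.141911
Convexity effect: 0.5 × 29.20185 × (0.0295)² = +0.0127065
ΔP/P ≈ -0.141911 + 0.0127065 = -0.129204 = -12.9204%.

-12.920%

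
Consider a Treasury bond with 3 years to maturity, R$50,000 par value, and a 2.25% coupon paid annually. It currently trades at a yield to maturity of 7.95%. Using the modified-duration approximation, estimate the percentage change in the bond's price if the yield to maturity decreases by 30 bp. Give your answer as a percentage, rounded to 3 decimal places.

+0.814%

Periodic yield y = 0.0795. Modified duration first:
  t   CF        PV=CF/(1+0.0795)^t    t·PV
  1     1,125.00     1,042.1491     1,042.1491
  2     1,125.00       965.3999     1,930.7997
  3    51,125.00    40,641.0932   121,923.2795
  Σ                 42,648.6422   124,896.2283
P = 42,648.6422; D_Mac = 2.92849 yrs; D_mod = 2.92849/(1+0.0795) = 2.71282 yrs.
ΔP/P ≈ -D_mod · Δy = -2.71282 × (-0.003) = +0.008138 = +0.8138%.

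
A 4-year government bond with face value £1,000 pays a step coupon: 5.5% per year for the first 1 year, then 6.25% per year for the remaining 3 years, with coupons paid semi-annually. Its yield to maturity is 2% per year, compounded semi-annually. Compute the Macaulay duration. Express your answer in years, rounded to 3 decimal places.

Periodic yield y = 0.01. Discount each cash flow and weight by its period:
  t   CF        PV=CF/(1+0.01)^t    t·PV
  1        27.50        27.2277        27.2277
  2        27.50        26.9581        53.9163
  3        31.25        30.3309        90.9928
  4        31.25        30.0306       120.1225
  5        31.25        29.7333       148.6665
  6        31.25        29.4389       176.6335
  7        31.25        29.1474       204.0321
  8     1,031.25       952.3421     7,618.7366
  Σ                  1,155.2092     8,440.3280
Price P = Σ PV = 1,155.2092.
Macaulay duration = Σ(t·PV) / P = 8,440.3280 / 1,155.2092 = 7.30632 half-year periods.
In years: 7.30632 / 2 = 3.65316 years.

3.653 years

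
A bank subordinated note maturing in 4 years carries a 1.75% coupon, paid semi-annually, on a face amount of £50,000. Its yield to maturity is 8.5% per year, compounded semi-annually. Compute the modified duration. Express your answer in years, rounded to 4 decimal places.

3.7028 years

Periodic yield y = 0.0425. First find Macaulay duration:
  t   CF        PV=CF/(1+0.0425)^t    t·PV
  1       437.50       419.6643       419.6643
  2       437.50       402.5557       805.1113
  3       437.50       386.1445     1,158.4335
  4       437.50       370.4024     1,481.6096
  5       437.50       355.3021     1,776.5104
  6       437.50       340.8173     2,044.9040
  7       437.50       326.9231     2,288.4617
  8    50,437.50    36,153.0584   289,224.4673
  Σ                 38,754.8678   299,199.1622
P = 38,754.8678; Macaulay duration = 299,199.1622 / 38,754.8678 = 7.72030 half-year periods = 3.86015 years.
Modified duration = D_Mac / (1 + y) = 3.86015 / 1.0425 = 3.70278 years.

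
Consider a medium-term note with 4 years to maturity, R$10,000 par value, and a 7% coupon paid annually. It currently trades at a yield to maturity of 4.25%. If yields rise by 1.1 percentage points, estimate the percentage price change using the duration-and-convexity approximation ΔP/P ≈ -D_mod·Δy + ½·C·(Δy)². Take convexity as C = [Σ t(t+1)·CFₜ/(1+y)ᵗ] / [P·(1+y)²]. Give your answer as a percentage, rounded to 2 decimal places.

-3.75%

With y = 0.0425:
  t   CF        PV=CF/(1+0.0425)^t    t·PV        t(t+1)·PV
  1       700.00       671.4628       671.4628       1,342.9257
  2       700.00       644.0890     1,288.1781       3,864.5343
  3       700.00       617.8312     1,853.4937       7,413.9746
  4    10,700.00     9,058.9846    36,235.9385     181,179.6927
  Σ                 10,992.3677    40,049.0731     193,801.1273
P = 10,992.3677; D_Mac = 3.64335 yrs; D_mod = 3.49482 yrs; C = 16.22232.
Duration effect: -3.49482 × (+0.011) = -0.038443
Convexity effect: 0.5 × 16.22232 × (0.011)² = +0.0009815
ΔP/P ≈ -0.038443 + 0.0009815 = -0.037462 = -3.7462%.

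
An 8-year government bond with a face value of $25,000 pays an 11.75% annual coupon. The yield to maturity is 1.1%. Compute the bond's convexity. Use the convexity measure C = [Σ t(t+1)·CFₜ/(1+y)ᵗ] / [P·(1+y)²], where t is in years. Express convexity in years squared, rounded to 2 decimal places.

With y = 0.011:
  t   CF        PV=CF/(1+0.011)^t    t·PV        t(t+1)·PV
  1     2,937.50     2,905.5391     2,905.5391       5,811.0781
  2     2,937.50     2,873.9259     5,747.8518      17,243.5553
  3     2,937.50     2,842.6567     8,527.9700      34,111.8799
  4     2,937.50     2,811.7277    11,246.9106      56,234.5532
  5     2,937.50     2,781.1352    13,905.6759      83,434.0551
  6     2,937.50     2,750.8755    16,505.2532     115,536.7727
  7     2,937.50     2,720.9451    19,046.6160     152,372.9280
  8    27,937.50    25,596.3651   204,770.9206   1,842,938.2853
  Σ                 45,283.1702   282,656.7371   2,307,683.1077
P = 45,283.1702.
Convexity = Σ t(t+1)·PV / [P·(1+y)²] = 2,307,683.1077 / (45,283.1702 × 1.022121) = 49.85825.

49.86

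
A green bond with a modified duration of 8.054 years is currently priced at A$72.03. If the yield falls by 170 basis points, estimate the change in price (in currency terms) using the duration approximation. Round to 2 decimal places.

Duration approximation: ΔP/P ≈ -D_mod · Δy = -8.054 × (-0.017) = +0.136918.
ΔP ≈ 72.03 × (+0.136918) = +9.86220354.

+A$9.86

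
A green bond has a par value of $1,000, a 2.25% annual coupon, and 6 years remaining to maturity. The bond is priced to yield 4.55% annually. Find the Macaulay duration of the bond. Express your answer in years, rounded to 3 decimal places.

5.654 years

Periodic yield y = 0.0455. Discount each cash flow and weight by its year:
  t   CF        PV=CF/(1+0.0455)^t    t·PV
  1        22.50        21.5208        21.5208
  2        22.50        20.5842        41.1684
  3        22.50        19.6884        59.0652
  4        22.50        18.8316        75.3263
  5        22.50        18.0120        90.0601
  6     1,022.50       782.9231     4,697.5385
  Σ                    881.5601     4,984.6792
Price P = Σ PV = 881.5601.
Macaulay duration = Σ(t·PV) / P = 4,984.6792 / 881.5601 = 5.65438 years.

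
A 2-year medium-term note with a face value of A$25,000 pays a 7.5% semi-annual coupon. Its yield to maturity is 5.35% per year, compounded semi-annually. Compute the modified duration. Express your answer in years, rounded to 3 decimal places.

1.847 years

Periodic yield y = 0.02675. First find Macaulay duration:
  t   CF        PV=CF/(1+0.02675)^t    t·PV
  1       937.50       913.0752       913.0752
  2       937.50       889.2868     1,778.5736
  3       937.50       866.1182     2,598.3545
  4    25,937.50    23,338.3027    93,353.2107
  Σ                 26,006.7829    98,643.2140
P = 26,006.7829; Macaulay duration = 98,643.2140 / 26,006.7829 = 3.79298 half-year periods = 1.89649 years.
Modified duration = D_Mac / (1 + y) = 1.89649 / 1.02675 = 1.84708 years.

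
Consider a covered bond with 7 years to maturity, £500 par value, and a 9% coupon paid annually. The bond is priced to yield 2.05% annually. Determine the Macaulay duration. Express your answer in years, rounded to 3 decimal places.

5.764 years

Periodic yield y = 0.0205. Discount each cash flow and weight by its year:
  t   CF        PV=CF/(1+0.0205)^t    t·PV
  1        45.00        44.0960        44.0960
  2        45.00        43.2102        86.4204
  3        45.00        42.3422       127.0266
  4        45.00        41.4916       165.9665
  5        45.00        40.6581       203.2907
  6        45.00        39.8414       239.0483
  7       545.00       472.8305     3,309.8132
  Σ                    724.4701     4,175.6618
Price P = Σ PV = 724.4701.
Macaulay duration = Σ(t·PV) / P = 4,175.6618 / 724.4701 = 5.76375 years.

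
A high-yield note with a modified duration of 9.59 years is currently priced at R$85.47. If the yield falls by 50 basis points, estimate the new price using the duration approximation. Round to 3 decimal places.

R$89.568

Duration approximation: ΔP/P ≈ -D_mod · Δy = -9.59 × (-0.005) = +0.047950.
New price ≈ 85.47 × (1 + 0.047950) = 89.5682865.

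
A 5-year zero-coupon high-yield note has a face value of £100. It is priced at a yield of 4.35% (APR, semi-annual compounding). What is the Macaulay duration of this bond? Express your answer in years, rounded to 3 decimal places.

5.000 years

A zero-coupon bond has a single cash flow at maturity, so its Macaulay duration equals its maturity: 5 years.
(Equivalently: 10 semi-annual periods ÷ 2 = 5 years.)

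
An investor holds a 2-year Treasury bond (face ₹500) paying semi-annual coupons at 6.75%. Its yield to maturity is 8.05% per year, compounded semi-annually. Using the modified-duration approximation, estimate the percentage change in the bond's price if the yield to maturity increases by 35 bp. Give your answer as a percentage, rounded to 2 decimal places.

-0.64%

Periodic yield y = 0.04025. Modified duration first:
  t   CF        PV=CF/(1+0.04025)^t    t·PV
  1       16.875        16.2221        16.2221
  2       16.875        15.5944        31.1888
  3       16.875        14.9910        44.9730
  4      516.875       441.4023     1,765.6094
  Σ                    488.2098     1,857.9932
P = 488.2098; D_Mac = 3.80573 half-year periods = 1.90286 yrs; D_mod = 1.90286/(1+0.04025) = 1.82924 yrs.
ΔP/P ≈ -D_mod · Δy = -1.82924 × (+0.0035) = -0.006402 = -0.6402%.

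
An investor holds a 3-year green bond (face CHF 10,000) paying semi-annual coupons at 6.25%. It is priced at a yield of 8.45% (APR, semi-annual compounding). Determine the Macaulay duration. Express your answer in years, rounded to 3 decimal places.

Periodic yield y = 0.04225. Discount each cash flow and weight by its period:
  t   CF        PV=CF/(1+0.04225)^t    t·PV
  1       312.50       299.8321       299.8321
  2       312.50       287.6777       575.3554
  3       312.50       276.0160       828.0481
  4       312.50       264.8271     1,059.3084
  5       312.50       254.0917     1,270.4586
  6    10,312.50     8,045.1202    48,270.7214
  Σ                  9,427.5649    52,303.7239
Price P = Σ PV = 9,427.5649.
Macaulay duration = Σ(t·PV) / P = 52,303.7239 / 9,427.5649 = 5.54796 half-year periods.
In years: 5.54796 / 2 = 2.77398 years.

2.774 years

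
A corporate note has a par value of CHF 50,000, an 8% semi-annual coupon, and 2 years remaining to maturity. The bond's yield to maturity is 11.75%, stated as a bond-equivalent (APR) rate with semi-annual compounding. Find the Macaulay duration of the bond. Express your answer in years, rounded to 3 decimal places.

1.883 years

Periodic yield y = 0.05875. Discount each cash flow and weight by its period:
  t   CF        PV=CF/(1+0.05875)^t    t·PV
  1     2,000.00     1,889.0201     1,889.0201
  2     2,000.00     1,784.1984     3,568.3968
  3     2,000.00     1,685.1933     5,055.5799
  4    52,000.00    41,383.7317   165,534.9270
  Σ                 46,742.1435   176,047.9238
Price P = Σ PV = 46,742.1435.
Macaulay duration = Σ(t·PV) / P = 176,047.9238 / 46,742.1435 = 3.76636 half-year periods.
In years: 3.76636 / 2 = 1.88318 years.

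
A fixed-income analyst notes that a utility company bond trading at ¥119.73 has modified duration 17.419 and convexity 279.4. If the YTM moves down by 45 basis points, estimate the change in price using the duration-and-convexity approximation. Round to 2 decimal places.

Duration effect: -D_mod·Δy = -17.419 × (-0.0045) = +0.0783855
Convexity effect: ½·C·(Δy)² = 0.5 × 279.4 × (-0.0045)² = +0.002828925
ΔP/P ≈ +0.0783855 + 0.002828925 = +0.081214425
ΔP ≈ 119.73 × (+0.081214425) = +9.72380310525.

+¥9.72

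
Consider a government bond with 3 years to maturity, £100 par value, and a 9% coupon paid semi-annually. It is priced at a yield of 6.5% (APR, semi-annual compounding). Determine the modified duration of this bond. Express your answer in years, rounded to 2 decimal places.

Periodic yield y = 0.0325. First find Macaulay duration:
  t   CF        PV=CF/(1+0.0325)^t    t·PV
  1         4.50         4.3584         4.3584
  2         4.50         4.2212         8.4423
  3         4.50         4.0883        12.2649
  4         4.50         3.9596        15.8384
  5         4.50         3.8350        19.1749
  6       104.50        86.2533       517.5200
  Σ                    106.7157       577.5989
P = 106.7157; Macaulay duration = 577.5989 / 106.7157 = 5.41250 half-year periods = 2.70625 years.
Modified duration = D_Mac / (1 + y) = 2.70625 / 1.0325 = 2.62107 years.

2.62 years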